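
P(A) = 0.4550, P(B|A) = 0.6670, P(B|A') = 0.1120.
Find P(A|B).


P(B) = P(B|A)*P(A) + P(B|A')*P(A')
= 0.6670*0.4550 + 0.1120*0.5450
= 0.303485 + 0.061040 = 0.364525
P(A|B) = 0.303485/0.364525 = 0.8325

P(A|B) = 0.8325


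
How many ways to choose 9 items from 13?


C(13,9) = 13!/(9! × 4!)
= 6227020800/(362880 × 24)
= 715

C(13,9) = 715


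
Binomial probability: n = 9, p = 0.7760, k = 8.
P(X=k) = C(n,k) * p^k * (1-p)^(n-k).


C(9,8) = 9
p^8 = 0.131490
(1-p)^1 = 0.224000
P = 9 * 0.131490 * 0.224000 = 0.2651

P(X=8) = 0.2651


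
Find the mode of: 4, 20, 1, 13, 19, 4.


Frequencies: 1:1, 4:2, 13:1, 19:1, 20:1
Max frequency = 2
Mode = 4

Mode = 4


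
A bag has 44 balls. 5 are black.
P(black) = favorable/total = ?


P = 5/44 = 0.1136

P = 0.1136


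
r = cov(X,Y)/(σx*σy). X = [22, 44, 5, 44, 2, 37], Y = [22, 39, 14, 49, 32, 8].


Mean X = 25.6667, Mean Y = 27.3333
SD X = 17.326922, SD Y = 14.185282
Cov = 96.111111
r = 96.111111/(17.326922*14.185282) = 0.3910

r = 0.3910


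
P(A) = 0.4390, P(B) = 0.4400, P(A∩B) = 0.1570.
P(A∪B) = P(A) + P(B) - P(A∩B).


P(A∪B) = 0.4390 + 0.4400 - 0.1570
= 0.8790 - 0.1570
= 0.7220

P(A∪B) = 0.7220


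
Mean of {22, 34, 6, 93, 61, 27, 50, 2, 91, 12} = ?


Sum = 22 + 34 + 6 + 93 + 61 + 27 + 50 + 2 + 91 + 12 = 398
n = 10
Mean = 398/10 = 39.8000

Mean = 39.8000


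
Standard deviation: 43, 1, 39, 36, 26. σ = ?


Mean = 29.0000
Variance = 227.6000
SD = sqrt(227.6000) = 15.0864

SD = 15.0864


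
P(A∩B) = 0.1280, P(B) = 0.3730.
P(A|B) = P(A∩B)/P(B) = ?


P(A|B) = 0.1280/0.3730 = 0.3432

P(A|B) = 0.3432


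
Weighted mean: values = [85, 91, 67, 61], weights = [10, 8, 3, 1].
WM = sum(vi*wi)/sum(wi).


Numerator = 85*10 + 91*8 + 67*3 + 61*1 = 1840
Denominator = 10 + 8 + 3 + 1 = 22
WM = 1840/22 = 83.6364

WM = 83.6364


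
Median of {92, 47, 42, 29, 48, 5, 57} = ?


Sorted: 5, 29, 42, 47, 48, 57, 92
n = 7 (odd)
Middle value = 47

Median = 47


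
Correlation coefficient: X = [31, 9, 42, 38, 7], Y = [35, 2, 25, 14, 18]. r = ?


Mean X = 25.4000, Mean Y = 18.8000
SD X = 14.650597, SD Y = 11.016351
Cov = 84.680000
r = 84.680000/(14.650597*11.016351) = 0.5247

r = 0.5247


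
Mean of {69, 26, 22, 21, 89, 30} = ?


Sum = 69 + 26 + 22 + 21 + 89 + 30 = 257
n = 6
Mean = 257/6 = 42.8333

Mean = 42.8333


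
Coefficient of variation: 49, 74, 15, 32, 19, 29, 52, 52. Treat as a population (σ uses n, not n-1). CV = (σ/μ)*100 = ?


Mean = 40.2500
SD = 18.6263
CV = (18.6263/40.2500)*100 = 46.2764%

CV = 46.2764%


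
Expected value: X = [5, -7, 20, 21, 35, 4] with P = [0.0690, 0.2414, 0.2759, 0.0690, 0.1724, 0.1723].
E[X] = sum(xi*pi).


E[X] = 5*0.0690 - 7*0.2414 + 20*0.2759 + 21*0.0690 + 35*0.1724 + 4*0.1723
= 0.3450 - 1.6898 + 5.5180 + 1.4490 + 6.0340 + 0.6892
= 12.3454

E[X] = 12.3454


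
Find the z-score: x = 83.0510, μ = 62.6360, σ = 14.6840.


z = (83.0510 - 62.6360)/14.6840
= 20.4150/14.6840
= 1.3903

z = 1.3903


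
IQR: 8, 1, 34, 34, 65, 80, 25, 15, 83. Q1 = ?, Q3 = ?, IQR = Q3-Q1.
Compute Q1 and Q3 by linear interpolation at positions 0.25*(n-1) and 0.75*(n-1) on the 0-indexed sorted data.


Sorted: 1, 8, 15, 25, 34, 34, 65, 80, 83
Q1 (25th %ile) = 15.0000
Q3 (75th %ile) = 65.0000
IQR = 65.0000 - 15.0000 = 50.0000

IQR = 50.0000


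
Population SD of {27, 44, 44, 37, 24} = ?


Mean = 35.2000
Variance = 70.1600
SD = sqrt(70.1600) = 8.3762

SD = 8.3762


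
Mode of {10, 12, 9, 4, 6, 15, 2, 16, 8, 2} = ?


Frequencies: 2:2, 4:1, 6:1, 8:1, 9:1, 10:1, 12:1, 15:1, 16:1
Max frequency = 2
Mode = 2

Mode = 2


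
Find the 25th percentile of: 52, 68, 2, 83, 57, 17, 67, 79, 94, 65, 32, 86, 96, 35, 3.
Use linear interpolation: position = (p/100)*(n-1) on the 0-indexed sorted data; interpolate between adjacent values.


Sorted: 2, 3, 17, 32, 35, 52, 57, 65, 67, 68, 79, 83, 86, 94, 96
n = 15
Index = 25/100 * 14 = 3.5000
Lower = data[3] = 32, Upper = data[4] = 35
P25 = 32 + 0.5000*(3) = 33.5000

P25 = 33.5000


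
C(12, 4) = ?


C(12,4) = 12!/(4! × 8!)
= 479001600/(24 × 40320)
= 495

C(12,4) = 495


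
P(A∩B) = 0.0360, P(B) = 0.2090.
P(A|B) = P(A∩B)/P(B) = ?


P(A|B) = 0.0360/0.2090 = 0.1722

P(A|B) = 0.1722


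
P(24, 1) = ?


P(24,1) = 24!/23!
= 620448401733239439360000/25852016738884976640000
= 24

P(24,1) = 24


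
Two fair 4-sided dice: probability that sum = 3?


Total outcomes = 4×4 = 16
Favorable (sum = 3): 2
P = 2/16 = 0.1250

P = 0.1250


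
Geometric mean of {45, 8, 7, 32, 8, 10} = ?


Product = 45 × 8 × 7 × 32 × 8 × 10 = 6451200
GM = 6451200^(1/6) = 13.6439

GM = 13.6439


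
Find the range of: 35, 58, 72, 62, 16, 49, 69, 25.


Max = 72, Min = 16
Range = 72 - 16 = 56

Range = 56


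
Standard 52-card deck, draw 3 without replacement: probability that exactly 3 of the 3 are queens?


Hypergeometric: P(X=3) = C(4,3)·C(48,0) / C(52,3)
= 4 × 1 / 22100
= 4/22100 = 0.0002

P = 0.0002


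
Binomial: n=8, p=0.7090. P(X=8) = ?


C(8,8) = 1
p^8 = 0.063851
(1-p)^0 = 1.000000
P = 1 * 0.063851 * 1.000000 = 0.0639

P(X=8) = 0.0639


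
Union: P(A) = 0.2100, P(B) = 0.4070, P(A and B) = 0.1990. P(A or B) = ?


P(A∪B) = 0.2100 + 0.4070 - 0.1990
= 0.6170 - 0.1990
= 0.4180

P(A∪B) = 0.4180


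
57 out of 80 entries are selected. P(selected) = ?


P = 57/80 = 0.7125

P = 0.7125


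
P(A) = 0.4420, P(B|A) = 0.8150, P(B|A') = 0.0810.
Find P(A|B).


P(B) = P(B|A)*P(A) + P(B|A')*P(A')
= 0.8150*0.4420 + 0.0810*0.5580
= 0.360230 + 0.045198 = 0.405428
P(A|B) = 0.360230/0.405428 = 0.8885

P(A|B) = 0.8885


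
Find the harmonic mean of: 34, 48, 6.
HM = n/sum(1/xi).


Sum of reciprocals = 1/34 + 1/48 + 1/6 = 0.216912
HM = 3/0.216912 = 13.8305

HM = 13.8305


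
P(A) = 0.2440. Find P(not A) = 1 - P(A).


P(not A) = 1 - 0.2440 = 0.7560

P(not A) = 0.7560


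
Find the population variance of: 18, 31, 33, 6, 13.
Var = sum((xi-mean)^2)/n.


Mean = 20.2000
Squared deviations: 4.8400, 116.6400, 163.8400, 201.6400, 51.8400
Sum = 538.8000
Variance = 538.8000/5 = 107.7600

Variance = 107.7600


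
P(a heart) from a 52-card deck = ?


13 hearts in 52 cards
P = 13/52 = 0.2500

P = 0.2500


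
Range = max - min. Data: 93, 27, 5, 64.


Max = 93, Min = 5
Range = 93 - 5 = 88

Range = 88


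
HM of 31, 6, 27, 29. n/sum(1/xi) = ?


Sum of reciprocals = 1/31 + 1/6 + 1/27 + 1/29 = 0.270445
HM = 4/0.270445 = 14.7905

HM = 14.7905


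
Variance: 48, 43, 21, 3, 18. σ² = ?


Mean = 26.6000
Squared deviations: 457.9600, 268.9600, 31.3600, 556.9600, 73.9600
Sum = 1389.2000
Variance = 1389.2000/5 = 277.8400

Variance = 277.8400


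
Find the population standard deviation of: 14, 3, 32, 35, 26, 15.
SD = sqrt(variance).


Mean = 20.8333
Variance = 125.1389
SD = sqrt(125.1389) = 11.1865

SD = 11.1865


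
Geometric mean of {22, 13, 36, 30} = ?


Product = 22 × 13 × 36 × 30 = 308880
GM = 308880^(1/4) = 23.5748

GM = 23.5748


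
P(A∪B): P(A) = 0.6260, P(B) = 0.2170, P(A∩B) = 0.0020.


P(A∪B) = 0.6260 + 0.2170 - 0.0020
= 0.8430 - 0.0020
= 0.8410

P(A∪B) = 0.8410


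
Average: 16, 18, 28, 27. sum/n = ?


Sum = 16 + 18 + 28 + 27 = 89
n = 4
Mean = 89/4 = 22.2500

Mean = 22.2500


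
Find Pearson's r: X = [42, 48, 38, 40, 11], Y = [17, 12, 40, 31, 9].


Mean X = 35.8000, Mean Y = 21.8000
SD X = 12.843675, SD Y = 11.822013
Cov = 49.360000
r = 49.360000/(12.843675*11.822013) = 0.3251

r = 0.3251


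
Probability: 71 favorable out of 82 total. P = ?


P = 71/82 = 0.8659

P = 0.8659


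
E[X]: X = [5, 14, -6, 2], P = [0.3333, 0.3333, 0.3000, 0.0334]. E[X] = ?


E[X] = 5*0.3333 + 14*0.3333 - 6*0.3000 + 2*0.0334
= 1.6665 + 4.6662 - 1.8000 + 0.0668
= 4.5995

E[X] = 4.5995


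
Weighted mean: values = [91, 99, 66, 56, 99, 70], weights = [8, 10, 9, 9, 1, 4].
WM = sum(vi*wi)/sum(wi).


Numerator = 91*8 + 99*10 + 66*9 + 56*9 + 99*1 + 70*4 = 3195
Denominator = 8 + 10 + 9 + 9 + 1 + 4 = 41
WM = 3195/41 = 77.9268

WM = 77.9268


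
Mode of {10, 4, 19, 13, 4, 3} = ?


Frequencies: 3:1, 4:2, 10:1, 13:1, 19:1
Max frequency = 2
Mode = 4

Mode = 4


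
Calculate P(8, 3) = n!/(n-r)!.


P(8,3) = 8!/5!
= 40320/120
= 336

P(8,3) = 336


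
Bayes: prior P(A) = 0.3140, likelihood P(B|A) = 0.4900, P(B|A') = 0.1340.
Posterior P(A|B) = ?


P(B) = P(B|A)*P(A) + P(B|A')*P(A')
= 0.4900*0.3140 + 0.1340*0.6860
= 0.153860 + 0.091924 = 0.245784
P(A|B) = 0.153860/0.245784 = 0.6260

P(A|B) = 0.6260


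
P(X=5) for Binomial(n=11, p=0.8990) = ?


C(11,5) = 462
p^5 = 0.587217
(1-p)^6 = 1.061520e-06
P = 462 * 0.587217 * 1.061520e-06 = 0.0003

P(X=5) = 0.0003


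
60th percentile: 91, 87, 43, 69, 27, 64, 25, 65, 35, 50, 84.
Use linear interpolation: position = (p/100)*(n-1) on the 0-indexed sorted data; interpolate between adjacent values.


Sorted: 25, 27, 35, 43, 50, 64, 65, 69, 84, 87, 91
n = 11
Index = 60/100 * 10 = 6.0000
Lower = data[6] = 65, Upper = data[7] = 69
P60 = 65 + 0*(4) = 65.0000

P60 = 65.0000


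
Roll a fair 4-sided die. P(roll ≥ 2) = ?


Favorable outcomes (roll ≥ 2): 3
Total outcomes = 4
P = 3/4 = 0.7500

P = 0.7500


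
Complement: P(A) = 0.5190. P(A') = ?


P(not A) = 1 - 0.5190 = 0.4810

P(not A) = 0.4810


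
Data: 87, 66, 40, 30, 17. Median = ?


Sorted: 17, 30, 40, 66, 87
n = 5 (odd)
Middle value = 40

Median = 40


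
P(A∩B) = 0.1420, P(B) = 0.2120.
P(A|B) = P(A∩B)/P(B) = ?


P(A|B) = 0.1420/0.2120 = 0.6698

P(A|B) = 0.6698


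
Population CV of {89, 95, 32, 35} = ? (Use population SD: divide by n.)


Mean = 62.7500
SD = 29.3460
CV = (29.3460/62.7500)*100 = 46.7665%

CV = 46.7665%


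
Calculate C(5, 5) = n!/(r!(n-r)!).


C(5,5) = 5!/(5! × 0!)
= 120/(120 × 1)
= 1

C(5,5) = 1


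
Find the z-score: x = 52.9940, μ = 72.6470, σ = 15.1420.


z = (52.9940 - 72.6470)/15.1420
= -19.6530/15.1420
= -1.2979

z = -1.2979


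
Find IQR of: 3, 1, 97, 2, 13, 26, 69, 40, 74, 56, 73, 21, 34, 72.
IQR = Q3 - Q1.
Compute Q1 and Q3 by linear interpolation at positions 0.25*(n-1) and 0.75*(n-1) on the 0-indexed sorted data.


Sorted: 1, 2, 3, 13, 21, 26, 34, 40, 56, 69, 72, 73, 74, 97
Q1 (25th %ile) = 15.0000
Q3 (75th %ile) = 71.2500
IQR = 71.2500 - 15.0000 = 56.2500

IQR = 56.2500


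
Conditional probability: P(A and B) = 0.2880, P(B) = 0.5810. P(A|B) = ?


P(A|B) = 0.2880/0.5810 = 0.4957

P(A|B) = 0.4957


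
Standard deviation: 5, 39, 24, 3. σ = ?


Mean = 17.7500
Variance = 217.6875
SD = sqrt(217.6875) = 14.7542

SD = 14.7542


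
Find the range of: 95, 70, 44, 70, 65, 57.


Max = 95, Min = 44
Range = 95 - 44 = 51

Range = 51


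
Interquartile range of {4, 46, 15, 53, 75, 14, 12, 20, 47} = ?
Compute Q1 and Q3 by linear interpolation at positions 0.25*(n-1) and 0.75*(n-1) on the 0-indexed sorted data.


Sorted: 4, 12, 14, 15, 20, 46, 47, 53, 75
Q1 (25th %ile) = 14.0000
Q3 (75th %ile) = 47.0000
IQR = 47.0000 - 14.0000 = 33.0000

IQR = 33.0000


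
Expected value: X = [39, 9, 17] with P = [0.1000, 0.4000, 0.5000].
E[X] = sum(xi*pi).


E[X] = 39*0.1000 + 9*0.4000 + 17*0.5000
= 3.9000 + 3.6000 + 8.5000
= 16.0000

E[X] = 16.0000


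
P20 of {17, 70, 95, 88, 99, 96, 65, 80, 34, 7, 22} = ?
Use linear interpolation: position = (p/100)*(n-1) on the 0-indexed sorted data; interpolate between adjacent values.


Sorted: 7, 17, 22, 34, 65, 70, 80, 88, 95, 96, 99
n = 11
Index = 20/100 * 10 = 2.0000
Lower = data[2] = 22, Upper = data[3] = 34
P20 = 22 + 0*(12) = 22.0000

P20 = 22.0000


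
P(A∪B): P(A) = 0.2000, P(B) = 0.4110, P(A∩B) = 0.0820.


P(A∪B) = 0.2000 + 0.4110 - 0.0820
= 0.6110 - 0.0820
= 0.5290

P(A∪B) = 0.5290


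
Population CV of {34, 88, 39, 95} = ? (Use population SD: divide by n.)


Mean = 64.0000
SD = 27.6677
CV = (27.6677/64.0000)*100 = 43.2307%

CV = 43.2307%


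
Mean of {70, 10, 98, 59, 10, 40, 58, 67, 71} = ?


Sum = 70 + 10 + 98 + 59 + 10 + 40 + 58 + 67 + 71 = 483
n = 9
Mean = 483/9 = 53.6667

Mean = 53.6667


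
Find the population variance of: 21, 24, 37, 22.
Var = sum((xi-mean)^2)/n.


Mean = 26.0000
Squared deviations: 25.0000, 4.0000, 121.0000, 16.0000
Sum = 166.0000
Variance = 166.0000/4 = 41.5000

Variance = 41.5000


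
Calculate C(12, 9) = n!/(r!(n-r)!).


C(12,9) = 12!/(9! × 3!)
= 479001600/(362880 × 6)
= 220

C(12,9) = 220


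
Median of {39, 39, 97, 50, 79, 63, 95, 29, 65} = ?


Sorted: 29, 39, 39, 50, 63, 65, 79, 95, 97
n = 9 (odd)
Middle value = 63

Median = 63


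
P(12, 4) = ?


P(12,4) = 12!/8!
= 479001600/40320
= 11880

P(12,4) = 11880


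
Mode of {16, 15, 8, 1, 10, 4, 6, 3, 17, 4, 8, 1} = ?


Frequencies: 1:2, 3:1, 4:2, 6:1, 8:2, 10:1, 15:1, 16:1, 17:1
Max frequency = 2
Mode = 1, 4, 8

Mode = 1, 4, 8


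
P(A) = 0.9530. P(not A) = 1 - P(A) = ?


P(not A) = 1 - 0.9530 = 0.0470

P(not A) = 0.0470


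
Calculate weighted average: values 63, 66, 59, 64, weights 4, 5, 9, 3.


Numerator = 63*4 + 66*5 + 59*9 + 64*3 = 1305
Denominator = 4 + 5 + 9 + 3 = 21
WM = 1305/21 = 62.1429

WM = 62.1429


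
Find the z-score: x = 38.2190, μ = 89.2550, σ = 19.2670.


z = (38.2190 - 89.2550)/19.2670
= -51.0360/19.2670
= -2.6489

z = -2.6489


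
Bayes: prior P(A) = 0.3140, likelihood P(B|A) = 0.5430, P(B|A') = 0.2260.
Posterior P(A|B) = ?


P(B) = P(B|A)*P(A) + P(B|A')*P(A')
= 0.5430*0.3140 + 0.2260*0.6860
= 0.170502 + 0.155036 = 0.325538
P(A|B) = 0.170502/0.325538 = 0.5238

P(A|B) = 0.5238


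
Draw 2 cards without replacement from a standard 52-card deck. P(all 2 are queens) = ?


P(all queens) = (4/52) × (3/51)
= 0.0045

P = 0.0045


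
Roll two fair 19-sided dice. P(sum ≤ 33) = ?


Total outcomes = 19×19 = 361
Favorable (sum ≤ 33): 346
P = 346/361 = 0.9584

P = 0.9584


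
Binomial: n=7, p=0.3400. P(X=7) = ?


C(7,7) = 1
p^7 = 0.000525
(1-p)^0 = 1.000000
P = 1 * 0.000525 * 1.000000 = 0.0005

P(X=7) = 0.0005


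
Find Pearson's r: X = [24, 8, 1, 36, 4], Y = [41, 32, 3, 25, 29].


Mean X = 14.6000, Mean Y = 26.0000
SD X = 13.320661, SD Y = 12.649111
Cov = 72.200000
r = 72.200000/(13.320661*12.649111) = 0.4285

r = 0.4285


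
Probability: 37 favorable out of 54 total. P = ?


P = 37/54 = 0.6852

P = 0.6852


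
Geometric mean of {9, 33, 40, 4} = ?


Product = 9 × 33 × 40 × 4 = 47520
GM = 47520^(1/4) = 14.7645

GM = 14.7645


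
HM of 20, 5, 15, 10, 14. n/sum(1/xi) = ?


Sum of reciprocals = 1/20 + 1/5 + 1/15 + 1/10 + 1/14 = 0.488095
HM = 5/0.488095 = 10.2439

HM = 10.2439


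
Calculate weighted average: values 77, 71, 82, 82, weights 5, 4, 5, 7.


Numerator = 77*5 + 71*4 + 82*5 + 82*7 = 1653
Denominator = 5 + 4 + 5 + 7 = 21
WM = 1653/21 = 78.7143

WM = 78.7143


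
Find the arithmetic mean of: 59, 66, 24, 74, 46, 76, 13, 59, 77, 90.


Sum = 59 + 66 + 24 + 74 + 46 + 76 + 13 + 59 + 77 + 90 = 584
n = 10
Mean = 584/10 = 58.4000

Mean = 58.4000


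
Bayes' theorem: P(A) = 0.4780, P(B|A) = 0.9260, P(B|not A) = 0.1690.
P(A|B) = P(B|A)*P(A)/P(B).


P(B) = P(B|A)*P(A) + P(B|A')*P(A')
= 0.9260*0.4780 + 0.1690*0.5220
= 0.442628 + 0.088218 = 0.530846
P(A|B) = 0.442628/0.530846 = 0.8338

P(A|B) = 0.8338


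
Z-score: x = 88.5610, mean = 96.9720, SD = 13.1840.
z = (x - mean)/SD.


z = (88.5610 - 96.9720)/13.1840
= -8.4110/13.1840
= -0.6380

z = -0.6380


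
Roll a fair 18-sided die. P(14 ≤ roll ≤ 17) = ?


Favorable outcomes (14 ≤ roll ≤ 17): 4
Total outcomes = 18
P = 4/18 = 0.2222

P = 0.2222


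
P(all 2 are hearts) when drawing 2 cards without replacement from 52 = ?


P(all hearts) = (13/52) × (12/51)
= 0.0588

P = 0.0588


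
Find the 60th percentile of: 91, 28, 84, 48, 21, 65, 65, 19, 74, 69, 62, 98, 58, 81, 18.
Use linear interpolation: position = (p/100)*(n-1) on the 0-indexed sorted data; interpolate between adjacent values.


Sorted: 18, 19, 21, 28, 48, 58, 62, 65, 65, 69, 74, 81, 84, 91, 98
n = 15
Index = 60/100 * 14 = 8.4000
Lower = data[8] = 65, Upper = data[9] = 69
P60 = 65 + 0.4000*(4) = 66.6000

P60 = 66.6000


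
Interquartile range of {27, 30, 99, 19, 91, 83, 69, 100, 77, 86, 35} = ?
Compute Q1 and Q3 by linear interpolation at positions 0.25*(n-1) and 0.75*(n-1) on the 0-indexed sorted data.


Sorted: 19, 27, 30, 35, 69, 77, 83, 86, 91, 99, 100
Q1 (25th %ile) = 32.5000
Q3 (75th %ile) = 88.5000
IQR = 88.5000 - 32.5000 = 56.0000

IQR = 56.0000


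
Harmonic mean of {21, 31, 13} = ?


Sum of reciprocals = 1/21 + 1/31 + 1/13 = 0.156800
HM = 3/0.156800 = 19.1326

HM = 19.1326


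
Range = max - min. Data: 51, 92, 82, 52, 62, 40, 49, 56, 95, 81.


Max = 95, Min = 40
Range = 95 - 40 = 55

Range = 55


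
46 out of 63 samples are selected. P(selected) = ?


P = 46/63 = 0.7302

P = 0.7302


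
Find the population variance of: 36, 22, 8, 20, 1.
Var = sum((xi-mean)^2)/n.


Mean = 17.4000
Squared deviations: 345.9600, 21.1600, 88.3600, 6.7600, 268.9600
Sum = 731.2000
Variance = 731.2000/5 = 146.2400

Variance = 146.2400


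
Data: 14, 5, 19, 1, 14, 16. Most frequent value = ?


Frequencies: 1:1, 5:1, 14:2, 16:1, 19:1
Max frequency = 2
Mode = 14

Mode = 14


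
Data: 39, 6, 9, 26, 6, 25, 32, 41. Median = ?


Sorted: 6, 6, 9, 25, 26, 32, 39, 41
n = 8 (even)
Middle values: 25 and 26
Median = (25+26)/2 = 25.5000

Median = 25.5000


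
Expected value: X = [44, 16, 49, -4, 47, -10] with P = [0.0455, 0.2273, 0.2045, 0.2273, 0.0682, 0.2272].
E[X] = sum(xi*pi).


E[X] = 44*0.0455 + 16*0.2273 + 49*0.2045 - 4*0.2273 + 47*0.0682 - 10*0.2272
= 2.0020 + 3.6368 + 10.0205 - 0.9092 + 3.2054 - 2.2720
= 15.6835

E[X] = 15.6835


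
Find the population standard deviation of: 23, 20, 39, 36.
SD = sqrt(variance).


Mean = 29.5000
Variance = 66.2500
SD = sqrt(66.2500) = 8.1394

SD = 8.1394


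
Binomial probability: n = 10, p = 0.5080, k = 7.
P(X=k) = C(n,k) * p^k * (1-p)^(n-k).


C(10,7) = 120
p^7 = 0.008731
(1-p)^3 = 0.119095
P = 120 * 0.008731 * 0.119095 = 0.1248

P(X=7) = 0.1248


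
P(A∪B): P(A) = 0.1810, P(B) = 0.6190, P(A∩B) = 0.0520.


P(A∪B) = 0.1810 + 0.6190 - 0.0520
= 0.8000 - 0.0520
= 0.7480

P(A∪B) = 0.7480


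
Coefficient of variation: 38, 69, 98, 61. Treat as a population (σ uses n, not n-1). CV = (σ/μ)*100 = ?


Mean = 66.5000
SD = 21.4534
CV = (21.4534/66.5000)*100 = 32.2608%

CV = 32.2608%


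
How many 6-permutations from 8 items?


P(8,6) = 8!/2!
= 40320/2
= 20160

P(8,6) = 20160


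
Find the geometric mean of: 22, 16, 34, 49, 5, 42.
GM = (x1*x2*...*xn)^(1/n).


Product = 22 × 16 × 34 × 49 × 5 × 42 = 123150720
GM = 123150720^(1/6) = 22.3052

GM = 22.3052


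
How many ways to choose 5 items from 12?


C(12,5) = 12!/(5! × 7!)
= 479001600/(120 × 5040)
= 792

C(12,5) = 792


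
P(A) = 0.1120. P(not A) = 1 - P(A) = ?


P(not A) = 1 - 0.1120 = 0.8880

P(not A) = 0.8880


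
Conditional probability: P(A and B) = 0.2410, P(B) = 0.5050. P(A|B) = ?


P(A|B) = 0.2410/0.5050 = 0.4772

P(A|B) = 0.4772


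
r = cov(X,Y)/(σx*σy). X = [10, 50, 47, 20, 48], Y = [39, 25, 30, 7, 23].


Mean X = 35.0000, Mean Y = 24.8000
SD X = 16.661332, SD Y = 10.476641
Cov = -9.200000
r = -9.200000/(16.661332*10.476641) = -0.0527

r = -0.0527


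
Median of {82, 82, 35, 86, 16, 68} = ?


Sorted: 16, 35, 68, 82, 82, 86
n = 6 (even)
Middle values: 68 and 82
Median = (68+82)/2 = 75.0000

Median = 75.0000


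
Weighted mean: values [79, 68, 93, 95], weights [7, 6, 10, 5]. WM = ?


Numerator = 79*7 + 68*6 + 93*10 + 95*5 = 2366
Denominator = 7 + 6 + 10 + 5 = 28
WM = 2366/28 = 84.5000

WM = 84.5000


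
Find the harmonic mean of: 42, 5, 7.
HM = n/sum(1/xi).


Sum of reciprocals = 1/42 + 1/5 + 1/7 = 0.366667
HM = 3/0.366667 = 8.1818

HM = 8.1818


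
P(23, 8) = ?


P(23,8) = 23!/15!
= 25852016738884976640000/1307674368000
= 19769460480

P(23,8) = 19769460480


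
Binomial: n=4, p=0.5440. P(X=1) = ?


C(4,1) = 4
p^1 = 0.544000
(1-p)^3 = 0.094819
P = 4 * 0.544000 * 0.094819 = 0.2063

P(X=1) = 0.2063


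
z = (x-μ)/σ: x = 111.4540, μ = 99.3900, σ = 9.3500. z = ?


z = (111.4540 - 99.3900)/9.3500
= 12.0640/9.3500
= 1.2903

z = 1.2903


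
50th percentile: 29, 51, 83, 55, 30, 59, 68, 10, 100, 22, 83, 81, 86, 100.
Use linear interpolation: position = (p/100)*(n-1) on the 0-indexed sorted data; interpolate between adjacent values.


Sorted: 10, 22, 29, 30, 51, 55, 59, 68, 81, 83, 83, 86, 100, 100
n = 14
Index = 50/100 * 13 = 6.5000
Lower = data[6] = 59, Upper = data[7] = 68
P50 = 59 + 0.5000*(9) = 63.5000

P50 = 63.5000


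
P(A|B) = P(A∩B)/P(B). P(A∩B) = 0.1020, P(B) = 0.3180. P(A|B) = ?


P(A|B) = 0.1020/0.3180 = 0.3208

P(A|B) = 0.3208


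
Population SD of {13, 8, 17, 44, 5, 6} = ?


Mean = 15.5000
Variance = 179.5833
SD = sqrt(179.5833) = 13.4009

SD = 13.4009


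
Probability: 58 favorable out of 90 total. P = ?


P = 58/90 = 0.6444

P = 0.6444


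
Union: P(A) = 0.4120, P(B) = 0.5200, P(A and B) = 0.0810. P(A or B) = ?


P(A∪B) = 0.4120 + 0.5200 - 0.0810
= 0.9320 - 0.0810
= 0.8510

P(A∪B) = 0.8510


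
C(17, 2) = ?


C(17,2) = 17!/(2! × 15!)
= 355687428096000/(2 × 1307674368000)
= 136

C(17,2) = 136


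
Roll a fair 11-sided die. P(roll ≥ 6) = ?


Favorable outcomes (roll ≥ 6): 6
Total outcomes = 11
P = 6/11 = 0.5455

P = 0.5455


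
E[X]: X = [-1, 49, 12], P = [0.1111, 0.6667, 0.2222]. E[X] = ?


E[X] = -1*0.1111 + 49*0.6667 + 12*0.2222
= -0.1111 + 32.6683 + 2.6664
= 35.2236

E[X] = 35.2236


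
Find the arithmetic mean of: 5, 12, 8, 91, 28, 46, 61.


Sum = 5 + 12 + 8 + 91 + 28 + 46 + 61 = 251
n = 7
Mean = 251/7 = 35.8571

Mean = 35.8571


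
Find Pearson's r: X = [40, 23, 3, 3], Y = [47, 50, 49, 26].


Mean X = 17.2500, Mean Y = 43.0000
SD X = 15.465688, SD Y = 9.874209
Cov = 72.000000
r = 72.000000/(15.465688*9.874209) = 0.4715

r = 0.4715


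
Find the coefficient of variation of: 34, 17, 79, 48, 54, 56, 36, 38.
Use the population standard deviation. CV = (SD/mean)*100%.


Mean = 45.2500
SD = 17.3259
CV = (17.3259/45.2500)*100 = 38.2893%

CV = 38.2893%


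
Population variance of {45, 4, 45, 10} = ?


Mean = 26.0000
Squared deviations: 361.0000, 484.0000, 361.0000, 256.0000
Sum = 1462.0000
Variance = 1462.0000/4 = 365.5000

Variance = 365.5000


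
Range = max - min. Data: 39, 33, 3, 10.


Max = 39, Min = 3
Range = 39 - 3 = 36

Range = 36


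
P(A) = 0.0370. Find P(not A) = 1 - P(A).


P(not A) = 1 - 0.0370 = 0.9630

P(not A) = 0.9630


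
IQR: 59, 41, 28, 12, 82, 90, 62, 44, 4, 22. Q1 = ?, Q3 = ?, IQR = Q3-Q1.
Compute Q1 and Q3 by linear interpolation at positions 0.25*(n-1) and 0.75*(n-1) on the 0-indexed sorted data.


Sorted: 4, 12, 22, 28, 41, 44, 59, 62, 82, 90
Q1 (25th %ile) = 23.5000
Q3 (75th %ile) = 61.2500
IQR = 61.2500 - 23.5000 = 37.7500

IQR = 37.7500


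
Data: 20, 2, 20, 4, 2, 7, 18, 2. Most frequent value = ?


Frequencies: 2:3, 4:1, 7:1, 18:1, 20:2
Max frequency = 3
Mode = 2

Mode = 2


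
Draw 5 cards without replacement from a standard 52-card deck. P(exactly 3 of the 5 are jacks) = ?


Hypergeometric: P(X=3) = C(4,3)·C(48,2) / C(52,5)
= 4 × 1128 / 2598960
= 4512/2598960 = 0.0017

P = 0.0017


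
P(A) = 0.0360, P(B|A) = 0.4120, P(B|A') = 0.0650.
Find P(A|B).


P(B) = P(B|A)*P(A) + P(B|A')*P(A')
= 0.4120*0.0360 + 0.0650*0.9640
= 0.014832 + 0.062660 = 0.077492
P(A|B) = 0.014832/0.077492 = 0.1914

P(A|B) = 0.1914


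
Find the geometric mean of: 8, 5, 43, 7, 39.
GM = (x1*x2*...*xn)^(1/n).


Product = 8 × 5 × 43 × 7 × 39 = 469560
GM = 469560^(1/5) = 13.6251

GM = 13.6251


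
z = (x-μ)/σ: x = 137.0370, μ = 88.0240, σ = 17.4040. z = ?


z = (137.0370 - 88.0240)/17.4040
= 49.0130/17.4040
= 2.8162

z = 2.8162


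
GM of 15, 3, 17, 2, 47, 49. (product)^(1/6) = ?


Product = 15 × 3 × 17 × 2 × 47 × 49 = 3523590
GM = 3523590^(1/6) = 12.3357

GM = 12.3357


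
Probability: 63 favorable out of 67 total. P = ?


P = 63/67 = 0.9403

P = 0.9403


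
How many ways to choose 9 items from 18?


C(18,9) = 18!/(9! × 9!)
= 6402373705728000/(362880 × 362880)
= 48620

C(18,9) = 48620


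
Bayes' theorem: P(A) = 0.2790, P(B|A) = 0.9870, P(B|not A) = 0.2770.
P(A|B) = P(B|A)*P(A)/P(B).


P(B) = P(B|A)*P(A) + P(B|A')*P(A')
= 0.9870*0.2790 + 0.2770*0.7210
= 0.275373 + 0.199717 = 0.475090
P(A|B) = 0.275373/0.475090 = 0.5796

P(A|B) = 0.5796


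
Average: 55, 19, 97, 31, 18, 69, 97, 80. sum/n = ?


Sum = 55 + 19 + 97 + 31 + 18 + 69 + 97 + 80 = 466
n = 8
Mean = 466/8 = 58.2500

Mean = 58.2500


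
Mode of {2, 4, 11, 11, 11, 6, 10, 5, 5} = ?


Frequencies: 2:1, 4:1, 5:2, 6:1, 10:1, 11:3
Max frequency = 3
Mode = 11

Mode = 11


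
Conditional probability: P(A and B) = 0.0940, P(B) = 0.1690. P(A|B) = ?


P(A|B) = 0.0940/0.1690 = 0.5562

P(A|B) = 0.5562


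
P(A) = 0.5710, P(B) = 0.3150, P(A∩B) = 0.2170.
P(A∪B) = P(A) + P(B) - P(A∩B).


P(A∪B) = 0.5710 + 0.3150 - 0.2170
= 0.8860 - 0.2170
= 0.6690

P(A∪B) = 0.6690


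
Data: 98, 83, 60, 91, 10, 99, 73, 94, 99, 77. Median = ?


Sorted: 10, 60, 73, 77, 83, 91, 94, 98, 99, 99
n = 10 (even)
Middle values: 83 and 91
Median = (83+91)/2 = 87.0000

Median = 87.0000


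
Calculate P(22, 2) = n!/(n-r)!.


P(22,2) = 22!/20!
= 1124000727777607680000/2432902008176640000
= 462

P(22,2) = 462


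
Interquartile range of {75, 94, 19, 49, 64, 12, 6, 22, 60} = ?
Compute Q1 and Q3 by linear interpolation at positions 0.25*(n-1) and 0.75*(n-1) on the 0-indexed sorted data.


Sorted: 6, 12, 19, 22, 49, 60, 64, 75, 94
Q1 (25th %ile) = 19.0000
Q3 (75th %ile) = 64.0000
IQR = 64.0000 - 19.0000 = 45.0000

IQR = 45.0000


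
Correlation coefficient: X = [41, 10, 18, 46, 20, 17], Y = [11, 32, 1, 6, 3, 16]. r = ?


Mean X = 25.3333, Mean Y = 11.5000
SD X = 13.287421, SD Y = 10.436315
Cov = -58.500000
r = -58.500000/(13.287421*10.436315) = -0.4219

r = -0.4219


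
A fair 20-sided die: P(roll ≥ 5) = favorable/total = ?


Favorable outcomes (roll ≥ 5): 16
Total outcomes = 20
P = 16/20 = 0.8000

P = 0.8000


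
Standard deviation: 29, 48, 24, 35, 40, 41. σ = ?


Mean = 36.1667
Variance = 63.1389
SD = sqrt(63.1389) = 7.9460

SD = 7.9460


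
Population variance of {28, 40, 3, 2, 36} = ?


Mean = 21.8000
Squared deviations: 38.4400, 331.2400, 353.4400, 392.0400, 201.6400
Sum = 1316.8000
Variance = 1316.8000/5 = 263.3600

Variance = 263.3600


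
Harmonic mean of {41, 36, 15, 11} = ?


Sum of reciprocals = 1/41 + 1/36 + 1/15 + 1/11 = 0.209744
HM = 4/0.209744 = 19.0709

HM = 19.0709


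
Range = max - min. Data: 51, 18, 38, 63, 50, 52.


Max = 63, Min = 18
Range = 63 - 18 = 45

Range = 45


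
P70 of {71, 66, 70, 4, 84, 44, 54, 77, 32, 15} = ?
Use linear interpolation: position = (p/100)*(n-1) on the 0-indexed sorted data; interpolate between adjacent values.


Sorted: 4, 15, 32, 44, 54, 66, 70, 71, 77, 84
n = 10
Index = 70/100 * 9 = 6.3000
Lower = data[6] = 70, Upper = data[7] = 71
P70 = 70 + 0.3000*(1) = 70.3000

P70 = 70.3000


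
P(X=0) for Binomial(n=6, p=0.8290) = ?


C(6,0) = 1
p^0 = 1.000000
(1-p)^6 = 2.500211e-05
P = 1 * 1.000000 * 2.500211e-05 = 2.5002e-05

P(X=0) = 2.5002e-05


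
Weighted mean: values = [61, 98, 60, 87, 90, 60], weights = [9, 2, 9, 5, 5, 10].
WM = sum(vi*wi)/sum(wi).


Numerator = 61*9 + 98*2 + 60*9 + 87*5 + 90*5 + 60*10 = 2770
Denominator = 9 + 2 + 9 + 5 + 5 + 10 = 40
WM = 2770/40 = 69.2500

WM = 69.2500


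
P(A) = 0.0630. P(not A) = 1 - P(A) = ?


P(not A) = 1 - 0.0630 = 0.9370

P(not A) = 0.9370


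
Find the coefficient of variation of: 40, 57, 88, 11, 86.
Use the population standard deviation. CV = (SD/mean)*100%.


Mean = 56.4000
SD = 29.0007
CV = (29.0007/56.4000)*100 = 51.4197%

CV = 51.4197%


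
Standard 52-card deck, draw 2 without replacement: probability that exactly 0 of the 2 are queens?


Hypergeometric: P(X=0) = C(4,0)·C(48,2) / C(52,2)
= 1 × 1128 / 1326
= 1128/1326 = 0.8507

P = 0.8507


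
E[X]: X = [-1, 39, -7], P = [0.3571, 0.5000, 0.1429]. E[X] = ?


E[X] = -1*0.3571 + 39*0.5000 - 7*0.1429
= -0.3571 + 19.5000 - 1.0003
= 18.1426

E[X] = 18.1426


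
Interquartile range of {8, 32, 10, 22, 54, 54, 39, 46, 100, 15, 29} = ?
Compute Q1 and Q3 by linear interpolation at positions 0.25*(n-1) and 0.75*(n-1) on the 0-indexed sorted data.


Sorted: 8, 10, 15, 22, 29, 32, 39, 46, 54, 54, 100
Q1 (25th %ile) = 18.5000
Q3 (75th %ile) = 50.0000
IQR = 50.0000 - 18.5000 = 31.5000

IQR = 31.5000


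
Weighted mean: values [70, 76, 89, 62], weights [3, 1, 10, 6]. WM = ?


Numerator = 70*3 + 76*1 + 89*10 + 62*6 = 1548
Denominator = 3 + 1 + 10 + 6 = 20
WM = 1548/20 = 77.4000

WM = 77.4000


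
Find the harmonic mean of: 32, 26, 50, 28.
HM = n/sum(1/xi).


Sum of reciprocals = 1/32 + 1/26 + 1/50 + 1/28 = 0.125426
HM = 4/0.125426 = 31.8914

HM = 31.8914


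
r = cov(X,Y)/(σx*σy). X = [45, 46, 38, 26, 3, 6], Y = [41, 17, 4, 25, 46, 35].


Mean X = 27.3333, Mean Y = 28.0000
SD X = 17.432409, SD Y = 14.422205
Cov = -135.833333
r = -135.833333/(17.432409*14.422205) = -0.5403

r = -0.5403


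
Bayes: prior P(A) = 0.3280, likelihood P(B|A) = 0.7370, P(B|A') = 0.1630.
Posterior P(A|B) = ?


P(B) = P(B|A)*P(A) + P(B|A')*P(A')
= 0.7370*0.3280 + 0.1630*0.6720
= 0.241736 + 0.109536 = 0.351272
P(A|B) = 0.241736/0.351272 = 0.6882

P(A|B) = 0.6882


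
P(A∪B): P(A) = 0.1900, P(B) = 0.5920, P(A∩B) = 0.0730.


P(A∪B) = 0.1900 + 0.5920 - 0.0730
= 0.7820 - 0.0730
= 0.7090

P(A∪B) = 0.7090


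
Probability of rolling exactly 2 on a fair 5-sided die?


Favorable outcomes (roll = 2): 1
Total outcomes = 5
P = 1/5 = 0.2000

P = 0.2000


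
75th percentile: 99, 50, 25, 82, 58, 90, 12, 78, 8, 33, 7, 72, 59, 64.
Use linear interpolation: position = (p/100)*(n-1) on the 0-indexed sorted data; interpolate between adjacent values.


Sorted: 7, 8, 12, 25, 33, 50, 58, 59, 64, 72, 78, 82, 90, 99
n = 14
Index = 75/100 * 13 = 9.7500
Lower = data[9] = 72, Upper = data[10] = 78
P75 = 72 + 0.7500*(6) = 76.5000

P75 = 76.5000


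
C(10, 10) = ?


C(10,10) = 10!/(10! × 0!)
= 3628800/(3628800 × 1)
= 1

C(10,10) = 1


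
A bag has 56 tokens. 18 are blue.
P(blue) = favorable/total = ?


P = 18/56 = 0.3214

P = 0.3214


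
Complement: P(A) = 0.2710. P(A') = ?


P(not A) = 1 - 0.2710 = 0.7290

P(not A) = 0.7290


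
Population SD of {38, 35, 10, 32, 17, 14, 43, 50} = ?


Mean = 29.8750
Variance = 185.8594
SD = sqrt(185.8594) = 13.6330

SD = 13.6330


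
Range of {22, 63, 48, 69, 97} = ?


Max = 97, Min = 22
Range = 97 - 22 = 75

Range = 75


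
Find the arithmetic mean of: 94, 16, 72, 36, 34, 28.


Sum = 94 + 16 + 72 + 36 + 34 + 28 = 280
n = 6
Mean = 280/6 = 46.6667

Mean = 46.6667


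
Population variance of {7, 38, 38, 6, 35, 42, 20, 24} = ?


Mean = 26.2500
Squared deviations: 370.5625, 138.0625, 138.0625, 410.0625, 76.5625, 248.0625, 39.0625, 5.0625
Sum = 1425.5000
Variance = 1425.5000/8 = 178.1875

Variance = 178.1875


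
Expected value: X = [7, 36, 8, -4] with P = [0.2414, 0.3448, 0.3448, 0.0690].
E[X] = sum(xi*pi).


E[X] = 7*0.2414 + 36*0.3448 + 8*0.3448 - 4*0.0690
= 1.6898 + 12.4128 + 2.7584 - 0.2760
= 16.5850

E[X] = 16.5850


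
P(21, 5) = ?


P(21,5) = 21!/16!
= 51090942171709440000/20922789888000
= 2441880

P(21,5) = 2441880


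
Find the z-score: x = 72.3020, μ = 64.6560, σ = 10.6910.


z = (72.3020 - 64.6560)/10.6910
= 7.6460/10.6910
= 0.7152

z = 0.7152


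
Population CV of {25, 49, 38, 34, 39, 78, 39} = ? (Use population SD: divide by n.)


Mean = 43.1429
SD = 15.6883
CV = (15.6883/43.1429)*100 = 36.3636%

CV = 36.3636%


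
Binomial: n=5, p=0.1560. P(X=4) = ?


C(5,4) = 5
p^4 = 0.000592
(1-p)^1 = 0.844000
P = 5 * 0.000592 * 0.844000 = 0.0025

P(X=4) = 0.0025


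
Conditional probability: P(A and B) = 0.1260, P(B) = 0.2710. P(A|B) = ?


P(A|B) = 0.1260/0.2710 = 0.4649

P(A|B) = 0.4649


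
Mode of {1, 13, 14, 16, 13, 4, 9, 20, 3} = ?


Frequencies: 1:1, 3:1, 4:1, 9:1, 13:2, 14:1, 16:1, 20:1
Max frequency = 2
Mode = 13

Mode = 13


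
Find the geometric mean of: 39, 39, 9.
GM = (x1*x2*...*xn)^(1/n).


Product = 39 × 39 × 9 = 13689
GM = 13689^(1/3) = 23.9216

GM = 23.9216


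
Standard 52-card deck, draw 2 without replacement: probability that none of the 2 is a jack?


P(no jacks) = (48/52) × (47/51)
= 0.8507

P = 0.8507


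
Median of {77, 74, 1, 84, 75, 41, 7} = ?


Sorted: 1, 7, 41, 74, 75, 77, 84
n = 7 (odd)
Middle value = 74

Median = 74


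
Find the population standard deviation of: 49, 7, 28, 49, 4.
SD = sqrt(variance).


Mean = 27.4000
Variance = 379.4400
SD = sqrt(379.4400) = 19.4792

SD = 19.4792


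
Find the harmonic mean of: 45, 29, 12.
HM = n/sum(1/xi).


Sum of reciprocals = 1/45 + 1/29 + 1/12 = 0.140038
HM = 3/0.140038 = 21.4227

HM = 21.4227


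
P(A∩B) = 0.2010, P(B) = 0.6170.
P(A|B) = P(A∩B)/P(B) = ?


P(A|B) = 0.2010/0.6170 = 0.3258

P(A|B) = 0.3258


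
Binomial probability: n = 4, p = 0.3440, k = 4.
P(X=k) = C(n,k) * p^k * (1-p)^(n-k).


C(4,4) = 1
p^4 = 0.014003
(1-p)^0 = 1.000000
P = 1 * 0.014003 * 1.000000 = 0.0140

P(X=4) = 0.0140


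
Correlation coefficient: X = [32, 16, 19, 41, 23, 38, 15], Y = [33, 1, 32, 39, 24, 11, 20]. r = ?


Mean X = 26.2857, Mean Y = 22.8571
SD X = 9.880924, SD Y = 12.391571
Cov = 49.040816
r = 49.040816/(9.880924*12.391571) = 0.4005

r = 0.4005


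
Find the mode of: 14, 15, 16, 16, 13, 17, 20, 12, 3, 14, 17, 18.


Frequencies: 3:1, 12:1, 13:1, 14:2, 15:1, 16:2, 17:2, 18:1, 20:1
Max frequency = 2
Mode = 14, 16, 17

Mode = 14, 16, 17


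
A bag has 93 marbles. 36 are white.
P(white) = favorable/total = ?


P = 36/93 = 0.3871

P = 0.3871


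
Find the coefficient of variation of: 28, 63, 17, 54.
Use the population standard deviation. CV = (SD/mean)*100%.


Mean = 40.5000
SD = 18.6882
CV = (18.6882/40.5000)*100 = 46.1438%

CV = 46.1438%


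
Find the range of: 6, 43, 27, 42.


Max = 43, Min = 6
Range = 43 - 6 = 37

Range = 37


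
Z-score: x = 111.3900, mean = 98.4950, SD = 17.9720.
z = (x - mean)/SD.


z = (111.3900 - 98.4950)/17.9720
= 12.8950/17.9720
= 0.7175

z = 0.7175


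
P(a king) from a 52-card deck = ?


4 kings in 52 cards
P = 4/52 = 0.0769

P = 0.0769


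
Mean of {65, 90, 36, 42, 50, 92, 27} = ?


Sum = 65 + 90 + 36 + 42 + 50 + 92 + 27 = 402
n = 7
Mean = 402/7 = 57.4286

Mean = 57.4286


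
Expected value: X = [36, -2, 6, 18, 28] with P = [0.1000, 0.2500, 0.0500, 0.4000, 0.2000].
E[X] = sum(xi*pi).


E[X] = 36*0.1000 - 2*0.2500 + 6*0.0500 + 18*0.4000 + 28*0.2000
= 3.6000 - 0.5000 + 0.3000 + 7.2000 + 5.6000
= 16.2000

E[X] = 16.2000


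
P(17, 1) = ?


P(17,1) = 17!/16!
= 355687428096000/20922789888000
= 17

P(17,1) = 17


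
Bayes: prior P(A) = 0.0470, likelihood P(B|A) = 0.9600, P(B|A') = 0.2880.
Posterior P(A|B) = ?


P(B) = P(B|A)*P(A) + P(B|A')*P(A')
= 0.9600*0.0470 + 0.2880*0.9530
= 0.045120 + 0.274464 = 0.319584
P(A|B) = 0.045120/0.319584 = 0.1412

P(A|B) = 0.1412


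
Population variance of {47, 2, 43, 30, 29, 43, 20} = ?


Mean = 30.5714
Squared deviations: 269.8980, 816.3265, 154.4694, 0.3265, 2.4694, 154.4694, 111.7551
Sum = 1509.7143
Variance = 1509.7143/7 = 215.6735

Variance = 215.6735


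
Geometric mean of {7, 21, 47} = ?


Product = 7 × 21 × 47 = 6909
GM = 6909^(1/3) = 19.0461

GM = 19.0461


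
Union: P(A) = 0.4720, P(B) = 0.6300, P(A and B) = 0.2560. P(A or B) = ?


P(A∪B) = 0.4720 + 0.6300 - 0.2560
= 1.1020 - 0.2560
= 0.8460

P(A∪B) = 0.8460


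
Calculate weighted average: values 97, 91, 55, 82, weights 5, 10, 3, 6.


Numerator = 97*5 + 91*10 + 55*3 + 82*6 = 2052
Denominator = 5 + 10 + 3 + 6 = 24
WM = 2052/24 = 85.5000

WM = 85.5000


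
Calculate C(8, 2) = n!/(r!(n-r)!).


C(8,2) = 8!/(2! × 6!)
= 40320/(2 × 720)
= 28

C(8,2) = 28


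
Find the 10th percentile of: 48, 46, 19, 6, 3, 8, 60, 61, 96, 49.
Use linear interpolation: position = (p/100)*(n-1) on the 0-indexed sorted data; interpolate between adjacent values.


Sorted: 3, 6, 8, 19, 46, 48, 49, 60, 61, 96
n = 10
Index = 10/100 * 9 = 0.9000
Lower = data[0] = 3, Upper = data[1] = 6
P10 = 3 + 0.9000*(3) = 5.7000

P10 = 5.7000


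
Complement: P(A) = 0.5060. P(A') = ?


P(not A) = 1 - 0.5060 = 0.4940

P(not A) = 0.4940


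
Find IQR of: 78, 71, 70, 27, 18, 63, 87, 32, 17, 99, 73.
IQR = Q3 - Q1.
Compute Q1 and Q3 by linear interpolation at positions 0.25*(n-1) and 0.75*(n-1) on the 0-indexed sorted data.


Sorted: 17, 18, 27, 32, 63, 70, 71, 73, 78, 87, 99
Q1 (25th %ile) = 29.5000
Q3 (75th %ile) = 75.5000
IQR = 75.5000 - 29.5000 = 46.0000

IQR = 46.0000


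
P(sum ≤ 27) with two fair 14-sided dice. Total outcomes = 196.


Total outcomes = 14×14 = 196
Favorable (sum ≤ 27): 195
P = 195/196 = 0.9949

P = 0.9949


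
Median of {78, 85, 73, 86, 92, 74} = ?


Sorted: 73, 74, 78, 85, 86, 92
n = 6 (even)
Middle values: 78 and 85
Median = (78+85)/2 = 81.5000

Median = 81.5000


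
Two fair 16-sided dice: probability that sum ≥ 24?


Total outcomes = 16×16 = 256
Favorable (sum ≥ 24): 45
P = 45/256 = 0.1758

P = 0.1758


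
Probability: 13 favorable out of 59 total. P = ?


P = 13/59 = 0.2203

P = 0.2203


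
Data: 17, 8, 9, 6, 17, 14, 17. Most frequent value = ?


Frequencies: 6:1, 8:1, 9:1, 14:1, 17:3
Max frequency = 3
Mode = 17

Mode = 17


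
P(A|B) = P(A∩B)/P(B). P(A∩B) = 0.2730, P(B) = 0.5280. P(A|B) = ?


P(A|B) = 0.2730/0.5280 = 0.5170

P(A|B) = 0.5170


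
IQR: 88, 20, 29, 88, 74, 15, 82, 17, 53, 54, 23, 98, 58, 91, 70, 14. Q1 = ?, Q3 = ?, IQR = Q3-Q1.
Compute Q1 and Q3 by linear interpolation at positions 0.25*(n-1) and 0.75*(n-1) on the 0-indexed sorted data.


Sorted: 14, 15, 17, 20, 23, 29, 53, 54, 58, 70, 74, 82, 88, 88, 91, 98
Q1 (25th %ile) = 22.2500
Q3 (75th %ile) = 83.5000
IQR = 83.5000 - 22.2500 = 61.2500

IQR = 61.2500


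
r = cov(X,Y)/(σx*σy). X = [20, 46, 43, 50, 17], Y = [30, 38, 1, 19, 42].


Mean X = 35.2000, Mean Y = 26.0000
SD X = 13.847743, SD Y = 14.764823
Cov = -104.200000
r = -104.200000/(13.847743*14.764823) = -0.5096

r = -0.5096


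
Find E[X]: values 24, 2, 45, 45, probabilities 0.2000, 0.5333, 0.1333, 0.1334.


E[X] = 24*0.2000 + 2*0.5333 + 45*0.1333 + 45*0.1334
= 4.8000 + 1.0666 + 5.9985 + 6.0030
= 17.8681

E[X] = 17.8681


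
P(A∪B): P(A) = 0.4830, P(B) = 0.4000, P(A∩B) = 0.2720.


P(A∪B) = 0.4830 + 0.4000 - 0.2720
= 0.8830 - 0.2720
= 0.6110

P(A∪B) = 0.6110


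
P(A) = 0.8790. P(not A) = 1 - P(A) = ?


P(not A) = 1 - 0.8790 = 0.1210

P(not A) = 0.1210


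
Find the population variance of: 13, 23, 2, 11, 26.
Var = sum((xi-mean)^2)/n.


Mean = 15.0000
Squared deviations: 4.0000, 64.0000, 169.0000, 16.0000, 121.0000
Sum = 374.0000
Variance = 374.0000/5 = 74.8000

Variance = 74.8000


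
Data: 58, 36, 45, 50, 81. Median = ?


Sorted: 36, 45, 50, 58, 81
n = 5 (odd)
Middle value = 50

Median = 50


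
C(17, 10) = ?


C(17,10) = 17!/(10! × 7!)
= 355687428096000/(3628800 × 5040)
= 19448

C(17,10) = 19448


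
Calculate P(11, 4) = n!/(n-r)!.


P(11,4) = 11!/7!
= 39916800/5040
= 7920

P(11,4) = 7920


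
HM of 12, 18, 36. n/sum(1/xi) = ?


Sum of reciprocals = 1/12 + 1/18 + 1/36 = 0.166667
HM = 3/0.166667 = 18.0000

HM = 18.0000
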